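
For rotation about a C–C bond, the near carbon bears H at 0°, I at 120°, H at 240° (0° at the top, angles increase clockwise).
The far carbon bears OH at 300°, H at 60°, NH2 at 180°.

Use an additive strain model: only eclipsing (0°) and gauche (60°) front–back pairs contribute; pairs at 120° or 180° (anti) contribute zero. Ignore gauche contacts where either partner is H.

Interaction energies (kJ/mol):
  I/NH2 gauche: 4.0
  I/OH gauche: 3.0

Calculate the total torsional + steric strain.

This conformer (staggered): I–NH2 gauche; 4.0 = 4.0 kJ/mol.

4.0 kJ/mol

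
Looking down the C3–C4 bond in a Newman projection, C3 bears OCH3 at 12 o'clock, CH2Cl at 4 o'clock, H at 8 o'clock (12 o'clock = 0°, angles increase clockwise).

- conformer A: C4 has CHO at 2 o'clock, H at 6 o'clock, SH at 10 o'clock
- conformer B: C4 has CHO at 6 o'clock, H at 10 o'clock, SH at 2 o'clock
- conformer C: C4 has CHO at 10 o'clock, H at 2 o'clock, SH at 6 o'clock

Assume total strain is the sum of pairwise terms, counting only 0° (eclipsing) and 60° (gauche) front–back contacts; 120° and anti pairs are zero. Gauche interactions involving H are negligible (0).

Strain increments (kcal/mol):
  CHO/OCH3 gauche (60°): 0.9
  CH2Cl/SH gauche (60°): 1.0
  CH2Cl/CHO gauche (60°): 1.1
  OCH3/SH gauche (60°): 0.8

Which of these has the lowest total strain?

C

A (staggered): OCH3(0°)/CHO(60°) gauche 0.9; OCH3(0°)/SH(300°) gauche 0.8; CH2Cl(120°)/CHO(60°) gauche 1.1 → 2.8 kcal/mol.
B (staggered): OCH3(0°)/SH(60°) gauche 0.8; CH2Cl(120°)/CHO(180°) gauche 1.1; CH2Cl(120°)/SH(60°) gauche 1.0 → 2.9 kcal/mol.
C (staggered): OCH3(0°)/CHO(300°) gauche 0.9; CH2Cl(120°)/SH(180°) gauche 1.0 → 1.9 kcal/mol.
C has the lowest total (1.9 kcal/mol).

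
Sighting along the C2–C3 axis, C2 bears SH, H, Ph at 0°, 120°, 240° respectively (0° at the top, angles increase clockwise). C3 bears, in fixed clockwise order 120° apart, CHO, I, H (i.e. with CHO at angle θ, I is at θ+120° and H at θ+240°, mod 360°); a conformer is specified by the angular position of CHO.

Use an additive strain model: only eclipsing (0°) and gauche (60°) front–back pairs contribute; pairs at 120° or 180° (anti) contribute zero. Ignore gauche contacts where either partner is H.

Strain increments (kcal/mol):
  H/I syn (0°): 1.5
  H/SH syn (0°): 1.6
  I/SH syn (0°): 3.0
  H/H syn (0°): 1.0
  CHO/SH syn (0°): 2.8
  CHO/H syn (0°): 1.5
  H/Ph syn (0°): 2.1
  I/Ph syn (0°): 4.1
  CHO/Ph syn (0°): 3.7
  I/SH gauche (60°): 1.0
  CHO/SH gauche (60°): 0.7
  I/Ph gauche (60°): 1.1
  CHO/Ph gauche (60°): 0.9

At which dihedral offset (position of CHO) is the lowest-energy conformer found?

60°

CHO at 0° (eclipsed): SH–CHO eclipsed, H–I eclipsed, Ph–H eclipsed; 2.8 + 1.5 + 2.1 = 6.4 kcal/mol.
CHO at 60° (staggered): SH–CHO gauche, Ph–I gauche; 0.7 + 1.1 = 1.8 kcal/mol.
CHO at 120° (eclipsed): SH–H eclipsed, H–CHO eclipsed, Ph–I eclipsed; 1.6 + 1.5 + 4.1 = 7.2 kcal/mol.
CHO at 180° (staggered): SH–I gauche, Ph–CHO gauche, Ph–I gauche; 1.0 + 0.9 + 1.1 = 3.0 kcal/mol.
CHO at 240° (eclipsed): SH–I eclipsed, H–H eclipsed, Ph–CHO eclipsed; 3.0 + 1.0 + 3.7 = 7.7 kcal/mol.
CHO at 300° (staggered): SH–CHO gauche, SH–I gauche, Ph–CHO gauche; 0.7 + 1.0 + 0.9 = 2.6 kcal/mol.
The minimum (1.8 kcal/mol) occurs with CHO at 60°.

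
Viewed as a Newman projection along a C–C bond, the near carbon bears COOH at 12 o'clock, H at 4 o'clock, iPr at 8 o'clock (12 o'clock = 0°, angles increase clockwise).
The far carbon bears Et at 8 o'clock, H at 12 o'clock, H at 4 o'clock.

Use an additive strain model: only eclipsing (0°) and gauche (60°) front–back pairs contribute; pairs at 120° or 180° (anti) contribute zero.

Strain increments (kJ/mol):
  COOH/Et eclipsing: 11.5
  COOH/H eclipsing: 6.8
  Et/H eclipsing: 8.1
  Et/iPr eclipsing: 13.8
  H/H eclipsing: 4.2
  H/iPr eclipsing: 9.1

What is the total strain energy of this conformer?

This conformer (eclipsed): COOH(0°)/H(0°) eclipsed 6.8; H(120°)/H(120°) eclipsed 4.2; iPr(240°)/Et(240°) eclipsed 13.8 → 24.8 kJ/mol.

24.8 kJ/mol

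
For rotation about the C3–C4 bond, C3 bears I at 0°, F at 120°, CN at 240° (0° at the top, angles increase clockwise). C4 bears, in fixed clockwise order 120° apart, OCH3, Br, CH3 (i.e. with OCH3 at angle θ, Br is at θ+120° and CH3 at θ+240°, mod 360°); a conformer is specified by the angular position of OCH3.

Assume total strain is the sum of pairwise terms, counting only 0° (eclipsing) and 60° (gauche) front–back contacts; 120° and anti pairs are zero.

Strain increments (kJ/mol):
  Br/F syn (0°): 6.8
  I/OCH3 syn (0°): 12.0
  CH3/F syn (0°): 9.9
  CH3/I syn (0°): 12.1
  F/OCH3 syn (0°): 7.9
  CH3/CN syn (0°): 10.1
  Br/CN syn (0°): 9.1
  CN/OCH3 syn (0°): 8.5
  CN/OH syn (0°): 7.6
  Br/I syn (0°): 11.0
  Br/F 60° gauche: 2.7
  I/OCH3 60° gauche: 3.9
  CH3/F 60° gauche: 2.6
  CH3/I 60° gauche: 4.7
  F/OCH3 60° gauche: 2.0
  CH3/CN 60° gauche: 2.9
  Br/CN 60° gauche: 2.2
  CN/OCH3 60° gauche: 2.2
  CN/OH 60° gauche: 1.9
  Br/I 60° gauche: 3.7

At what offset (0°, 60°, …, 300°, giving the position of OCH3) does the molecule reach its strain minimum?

180°

OCH3 at 0° (eclipsed): I–OCH3 eclipsed, F–Br eclipsed, CN–CH3 eclipsed; 12.0 + 6.8 + 10.1 = 28.9 kJ/mol.
OCH3 at 60° (staggered): I–OCH3 gauche, I–CH3 gauche, F–OCH3 gauche, F–Br gauche, CN–Br gauche, CN–CH3 gauche; 3.9 + 4.7 + 2.0 + 2.7 + 2.2 + 2.9 = 18.4 kJ/mol.
OCH3 at 120° (eclipsed): I–CH3 eclipsed, F–OCH3 eclipsed, CN–Br eclipsed; 12.1 + 7.9 + 9.1 = 29.1 kJ/mol.
OCH3 at 180° (staggered): I–Br gauche, I–CH3 gauche, F–OCH3 gauche, F–CH3 gauche, CN–OCH3 gauche, CN–Br gauche; 3.7 + 4.7 + 2.0 + 2.6 + 2.2 + 2.2 = 17.4 kJ/mol.
OCH3 at 240° (eclipsed): I–Br eclipsed, F–CH3 eclipsed, CN–OCH3 eclipsed; 11.0 + 9.9 + 8.5 = 29.4 kJ/mol.
OCH3 at 300° (staggered): I–OCH3 gauche, I–Br gauche, F–Br gauche, F–CH3 gauche, CN–OCH3 gauche, CN–CH3 gauche; 3.9 + 3.7 + 2.7 + 2.6 + 2.2 + 2.9 = 18.0 kJ/mol.
The minimum (17.4 kJ/mol) occurs with OCH3 at 180°.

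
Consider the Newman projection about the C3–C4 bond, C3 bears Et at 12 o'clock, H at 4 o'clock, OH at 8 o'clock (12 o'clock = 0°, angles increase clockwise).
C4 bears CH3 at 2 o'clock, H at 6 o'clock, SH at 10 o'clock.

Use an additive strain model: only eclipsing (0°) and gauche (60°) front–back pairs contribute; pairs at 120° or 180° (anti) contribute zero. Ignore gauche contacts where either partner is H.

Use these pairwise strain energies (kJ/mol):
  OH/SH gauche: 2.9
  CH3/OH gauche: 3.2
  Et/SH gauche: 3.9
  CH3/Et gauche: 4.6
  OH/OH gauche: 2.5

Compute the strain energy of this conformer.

11.4 kJ/mol

This conformer (staggered): Et(0°)/CH3(60°) gauche 4.6; Et(0°)/SH(300°) gauche 3.9; OH(240°)/SH(300°) gauche 2.9 → 11.4 kJ/mol.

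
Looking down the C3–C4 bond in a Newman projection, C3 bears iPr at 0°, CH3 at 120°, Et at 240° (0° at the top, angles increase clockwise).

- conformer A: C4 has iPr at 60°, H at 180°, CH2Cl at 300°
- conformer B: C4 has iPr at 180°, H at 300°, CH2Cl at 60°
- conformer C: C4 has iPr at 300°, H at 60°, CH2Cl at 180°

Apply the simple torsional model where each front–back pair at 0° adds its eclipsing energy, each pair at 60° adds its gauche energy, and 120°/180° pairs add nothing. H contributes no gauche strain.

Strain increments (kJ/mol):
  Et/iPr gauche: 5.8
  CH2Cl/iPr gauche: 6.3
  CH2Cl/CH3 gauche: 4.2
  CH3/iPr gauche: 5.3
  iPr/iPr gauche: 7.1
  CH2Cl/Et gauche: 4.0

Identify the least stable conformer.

A (staggered): iPr–iPr gauche, iPr–CH2Cl gauche, CH3–iPr gauche, Et–CH2Cl gauche; 7.1 + 6.3 + 5.3 + 4.0 = 22.7 kJ/mol.
B (staggered): iPr–CH2Cl gauche, CH3–iPr gauche, CH3–CH2Cl gauche, Et–iPr gauche; 6.3 + 5.3 + 4.2 + 5.8 = 21.6 kJ/mol.
C (staggered): iPr–iPr gauche, CH3–CH2Cl gauche, Et–iPr gauche, Et–CH2Cl gauche; 7.1 + 4.2 + 5.8 + 4.0 = 21.1 kJ/mol.
A has the highest total (22.7 kJ/mol).

A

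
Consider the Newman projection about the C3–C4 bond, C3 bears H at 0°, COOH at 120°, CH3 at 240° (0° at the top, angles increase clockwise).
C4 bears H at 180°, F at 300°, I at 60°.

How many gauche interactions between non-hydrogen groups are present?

2

Non-H gauche pairs: COOH(120°)/I(60°); CH3(240°)/F(300°) — 2 interactions.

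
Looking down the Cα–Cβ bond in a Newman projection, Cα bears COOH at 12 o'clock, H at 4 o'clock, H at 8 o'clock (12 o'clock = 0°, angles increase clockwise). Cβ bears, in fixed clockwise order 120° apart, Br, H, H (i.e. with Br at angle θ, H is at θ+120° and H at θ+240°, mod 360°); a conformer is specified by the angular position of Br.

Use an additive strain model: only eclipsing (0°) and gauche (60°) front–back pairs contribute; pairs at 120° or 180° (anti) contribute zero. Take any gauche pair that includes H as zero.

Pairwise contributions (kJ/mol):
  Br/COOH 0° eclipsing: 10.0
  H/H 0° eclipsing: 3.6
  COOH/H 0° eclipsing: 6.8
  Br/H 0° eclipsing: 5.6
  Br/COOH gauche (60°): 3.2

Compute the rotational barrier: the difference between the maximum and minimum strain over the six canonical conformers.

17.2 kJ/mol

Br at 0° is eclipsed. COOH at 0° is eclipsed with Br at 0° (10.0); H at 120° is eclipsed with H at 120° (3.6); H at 240° is eclipsed with H at 240° (3.6). Total 17.2 kJ/mol.
Br at 60° is staggered. COOH at 0° is gauche with Br at 60° (3.2). Total 3.2 kJ/mol.
Br at 120° is eclipsed. COOH at 0° is eclipsed with H at 0° (6.8); H at 120° is eclipsed with Br at 120° (5.6); H at 240° is eclipsed with H at 240° (3.6). Total 16.0 kJ/mol.
Br at 180° (staggered): no non-H gauche contacts → 0.0 kJ/mol.
Br at 240° is eclipsed. COOH at 0° is eclipsed with H at 0° (6.8); H at 120° is eclipsed with H at 120° (3.6); H at 240° is eclipsed with Br at 240° (5.6). Total 16.0 kJ/mol.
Br at 300° is staggered. COOH at 0° is gauche with Br at 300° (3.2). Total 3.2 kJ/mol.
Max at 0° (17.2 kJ/mol), min at 180° (0.0 kJ/mol); barrier = 17.2 kJ/mol.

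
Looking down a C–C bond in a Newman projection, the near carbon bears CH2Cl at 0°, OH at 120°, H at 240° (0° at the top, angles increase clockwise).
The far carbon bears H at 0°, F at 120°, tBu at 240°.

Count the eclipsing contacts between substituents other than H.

Non-H eclipsing pairs: OH(120°)/F(120°) — 1 interaction.

1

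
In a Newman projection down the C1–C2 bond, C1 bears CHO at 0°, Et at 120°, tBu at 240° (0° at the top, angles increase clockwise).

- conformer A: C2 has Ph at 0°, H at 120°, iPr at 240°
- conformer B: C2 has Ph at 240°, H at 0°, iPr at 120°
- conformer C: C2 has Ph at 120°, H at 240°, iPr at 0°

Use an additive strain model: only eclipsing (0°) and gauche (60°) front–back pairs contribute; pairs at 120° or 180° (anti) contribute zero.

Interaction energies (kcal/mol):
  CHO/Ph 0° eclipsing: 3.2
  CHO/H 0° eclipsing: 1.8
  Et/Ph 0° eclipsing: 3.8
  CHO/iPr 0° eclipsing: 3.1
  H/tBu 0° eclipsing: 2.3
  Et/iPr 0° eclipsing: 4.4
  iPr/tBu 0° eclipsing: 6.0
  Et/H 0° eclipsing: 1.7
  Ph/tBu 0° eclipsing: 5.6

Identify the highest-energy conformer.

B

A (eclipsed): CHO–Ph eclipsed, Et–H eclipsed, tBu–iPr eclipsed; 3.2 + 1.7 + 6.0 = 10.9 kcal/mol.
B (eclipsed): CHO–H eclipsed, Et–iPr eclipsed, tBu–Ph eclipsed; 1.8 + 4.4 + 5.6 = 11.8 kcal/mol.
C (eclipsed): CHO–iPr eclipsed, Et–Ph eclipsed, tBu–H eclipsed; 3.1 + 3.8 + 2.3 = 9.2 kcal/mol.
B has the highest total (11.8 kcal/mol).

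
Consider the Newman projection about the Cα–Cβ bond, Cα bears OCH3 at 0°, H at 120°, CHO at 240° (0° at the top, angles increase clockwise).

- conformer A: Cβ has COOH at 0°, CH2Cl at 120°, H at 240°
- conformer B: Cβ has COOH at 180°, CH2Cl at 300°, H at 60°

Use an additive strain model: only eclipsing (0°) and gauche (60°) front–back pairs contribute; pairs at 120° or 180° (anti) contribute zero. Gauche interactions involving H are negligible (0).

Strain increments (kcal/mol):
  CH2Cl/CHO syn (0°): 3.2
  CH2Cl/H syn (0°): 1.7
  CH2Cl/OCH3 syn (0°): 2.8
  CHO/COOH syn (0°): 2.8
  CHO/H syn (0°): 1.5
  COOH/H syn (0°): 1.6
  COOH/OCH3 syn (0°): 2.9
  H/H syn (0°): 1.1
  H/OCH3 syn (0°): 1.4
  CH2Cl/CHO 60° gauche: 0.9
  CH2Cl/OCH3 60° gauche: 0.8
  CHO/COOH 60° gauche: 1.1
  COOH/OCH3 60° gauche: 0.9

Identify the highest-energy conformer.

A (eclipsed): OCH3(0°)/COOH(0°) eclipsed 2.9; H(120°)/CH2Cl(120°) eclipsed 1.7; CHO(240°)/H(240°) eclipsed 1.5 → 6.1 kcal/mol.
B (staggered): OCH3(0°)/CH2Cl(300°) gauche 0.8; CHO(240°)/COOH(180°) gauche 1.1; CHO(240°)/CH2Cl(300°) gauche 0.9 → 2.8 kcal/mol.
A has the highest total (6.1 kcal/mol).

A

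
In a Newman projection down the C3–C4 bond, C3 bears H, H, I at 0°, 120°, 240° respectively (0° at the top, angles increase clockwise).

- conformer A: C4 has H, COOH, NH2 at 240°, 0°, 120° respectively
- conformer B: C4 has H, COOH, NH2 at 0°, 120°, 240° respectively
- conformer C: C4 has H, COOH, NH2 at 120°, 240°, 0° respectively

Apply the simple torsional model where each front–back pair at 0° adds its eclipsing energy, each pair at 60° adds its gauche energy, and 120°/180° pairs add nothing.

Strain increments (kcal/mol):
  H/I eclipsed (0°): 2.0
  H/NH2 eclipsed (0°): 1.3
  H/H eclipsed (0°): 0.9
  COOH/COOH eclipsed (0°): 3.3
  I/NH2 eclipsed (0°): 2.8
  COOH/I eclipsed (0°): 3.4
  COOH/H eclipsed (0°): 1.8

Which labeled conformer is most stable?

A

A (eclipsed): H–COOH eclipsed, H–NH2 eclipsed, I–H eclipsed; 1.8 + 1.3 + 2.0 = 5.1 kcal/mol.
B (eclipsed): H–H eclipsed, H–COOH eclipsed, I–NH2 eclipsed; 0.9 + 1.8 + 2.8 = 5.5 kcal/mol.
C (eclipsed): H–NH2 eclipsed, H–H eclipsed, I–COOH eclipsed; 1.3 + 0.9 + 3.4 = 5.6 kcal/mol.
A has the lowest total (5.1 kcal/mol).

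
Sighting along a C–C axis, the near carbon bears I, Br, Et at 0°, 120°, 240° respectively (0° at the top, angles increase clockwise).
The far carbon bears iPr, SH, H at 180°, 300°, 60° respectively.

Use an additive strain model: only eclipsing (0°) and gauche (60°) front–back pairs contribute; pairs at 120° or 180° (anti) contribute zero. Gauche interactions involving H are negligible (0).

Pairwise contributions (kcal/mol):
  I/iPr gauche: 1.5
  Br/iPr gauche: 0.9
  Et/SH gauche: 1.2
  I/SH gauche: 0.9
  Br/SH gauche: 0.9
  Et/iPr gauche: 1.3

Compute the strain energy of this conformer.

4.3 kcal/mol

This conformer is staggered. I at 0° is gauche with SH at 300° (0.9); Br at 120° is gauche with iPr at 180° (0.9); Et at 240° is gauche with iPr at 180° (1.3); Et at 240° is gauche with SH at 300° (1.2). Total 4.3 kcal/mol.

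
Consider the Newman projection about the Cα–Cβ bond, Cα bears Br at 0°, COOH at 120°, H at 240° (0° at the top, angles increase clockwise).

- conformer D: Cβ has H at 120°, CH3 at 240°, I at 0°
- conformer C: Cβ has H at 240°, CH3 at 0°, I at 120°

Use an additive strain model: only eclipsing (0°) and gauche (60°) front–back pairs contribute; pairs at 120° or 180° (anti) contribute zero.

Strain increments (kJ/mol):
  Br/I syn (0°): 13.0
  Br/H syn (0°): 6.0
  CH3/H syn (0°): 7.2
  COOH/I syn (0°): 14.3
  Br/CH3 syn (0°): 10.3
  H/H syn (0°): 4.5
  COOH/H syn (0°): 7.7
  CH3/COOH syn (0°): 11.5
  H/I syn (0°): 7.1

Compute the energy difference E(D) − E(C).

-1.2 kJ/mol

D (eclipsed): Br(0°)/I(0°) eclipsed 13.0; COOH(120°)/H(120°) eclipsed 7.7; H(240°)/CH3(240°) eclipsed 7.2 → 27.9 kJ/mol.
C (eclipsed): Br(0°)/CH3(0°) eclipsed 10.3; COOH(120°)/I(120°) eclipsed 14.3; H(240°)/H(240°) eclipsed 4.5 → 29.1 kJ/mol.
E(D) − E(C) = 27.9 − 29.1 = -1.2 kJ/mol.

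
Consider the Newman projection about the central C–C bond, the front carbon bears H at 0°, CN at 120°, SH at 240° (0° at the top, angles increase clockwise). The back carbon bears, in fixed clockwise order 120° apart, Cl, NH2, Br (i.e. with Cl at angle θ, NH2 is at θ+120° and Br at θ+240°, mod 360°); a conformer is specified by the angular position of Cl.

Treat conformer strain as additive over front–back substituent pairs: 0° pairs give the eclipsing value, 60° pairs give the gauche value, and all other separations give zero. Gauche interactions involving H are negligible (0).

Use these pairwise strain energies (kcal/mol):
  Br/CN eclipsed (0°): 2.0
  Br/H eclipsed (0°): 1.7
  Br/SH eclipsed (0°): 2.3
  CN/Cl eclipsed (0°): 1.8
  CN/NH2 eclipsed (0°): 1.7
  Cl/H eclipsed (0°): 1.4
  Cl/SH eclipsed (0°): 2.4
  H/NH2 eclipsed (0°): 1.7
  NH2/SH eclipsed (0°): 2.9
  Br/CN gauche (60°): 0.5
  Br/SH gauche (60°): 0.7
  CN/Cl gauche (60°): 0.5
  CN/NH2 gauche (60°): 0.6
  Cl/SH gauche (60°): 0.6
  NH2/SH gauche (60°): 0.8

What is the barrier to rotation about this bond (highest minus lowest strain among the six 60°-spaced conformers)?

4.0 kcal/mol

Cl at 0° (eclipsed): H(0°)/Cl(0°) eclipsed 1.4; CN(120°)/NH2(120°) eclipsed 1.7; SH(240°)/Br(240°) eclipsed 2.3 → 5.4 kcal/mol.
Cl at 60° (staggered): CN(120°)/Cl(60°) gauche 0.5; CN(120°)/NH2(180°) gauche 0.6; SH(240°)/NH2(180°) gauche 0.8; SH(240°)/Br(300°) gauche 0.7 → 2.6 kcal/mol.
Cl at 120° (eclipsed): H(0°)/Br(0°) eclipsed 1.7; CN(120°)/Cl(120°) eclipsed 1.8; SH(240°)/NH2(240°) eclipsed 2.9 → 6.4 kcal/mol.
Cl at 180° (staggered): CN(120°)/Cl(180°) gauche 0.5; CN(120°)/Br(60°) gauche 0.5; SH(240°)/Cl(180°) gauche 0.6; SH(240°)/NH2(300°) gauche 0.8 → 2.4 kcal/mol.
Cl at 240° (eclipsed): H(0°)/NH2(0°) eclipsed 1.7; CN(120°)/Br(120°) eclipsed 2.0; SH(240°)/Cl(240°) eclipsed 2.4 → 6.1 kcal/mol.
Cl at 300° (staggered): CN(120°)/NH2(60°) gauche 0.6; CN(120°)/Br(180°) gauche 0.5; SH(240°)/Cl(300°) gauche 0.6; SH(240°)/Br(180°) gauche 0.7 → 2.4 kcal/mol.
Max at 120° (6.4 kcal/mol), min at 180° (2.4 kcal/mol); barrier = 4.0 kcal/mol.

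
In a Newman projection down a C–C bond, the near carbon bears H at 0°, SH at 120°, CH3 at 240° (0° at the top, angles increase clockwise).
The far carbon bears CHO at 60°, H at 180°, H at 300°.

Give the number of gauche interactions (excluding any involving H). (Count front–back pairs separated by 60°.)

1

Non-H gauche pairs: SH(120°)/CHO(60°) — 1 interaction.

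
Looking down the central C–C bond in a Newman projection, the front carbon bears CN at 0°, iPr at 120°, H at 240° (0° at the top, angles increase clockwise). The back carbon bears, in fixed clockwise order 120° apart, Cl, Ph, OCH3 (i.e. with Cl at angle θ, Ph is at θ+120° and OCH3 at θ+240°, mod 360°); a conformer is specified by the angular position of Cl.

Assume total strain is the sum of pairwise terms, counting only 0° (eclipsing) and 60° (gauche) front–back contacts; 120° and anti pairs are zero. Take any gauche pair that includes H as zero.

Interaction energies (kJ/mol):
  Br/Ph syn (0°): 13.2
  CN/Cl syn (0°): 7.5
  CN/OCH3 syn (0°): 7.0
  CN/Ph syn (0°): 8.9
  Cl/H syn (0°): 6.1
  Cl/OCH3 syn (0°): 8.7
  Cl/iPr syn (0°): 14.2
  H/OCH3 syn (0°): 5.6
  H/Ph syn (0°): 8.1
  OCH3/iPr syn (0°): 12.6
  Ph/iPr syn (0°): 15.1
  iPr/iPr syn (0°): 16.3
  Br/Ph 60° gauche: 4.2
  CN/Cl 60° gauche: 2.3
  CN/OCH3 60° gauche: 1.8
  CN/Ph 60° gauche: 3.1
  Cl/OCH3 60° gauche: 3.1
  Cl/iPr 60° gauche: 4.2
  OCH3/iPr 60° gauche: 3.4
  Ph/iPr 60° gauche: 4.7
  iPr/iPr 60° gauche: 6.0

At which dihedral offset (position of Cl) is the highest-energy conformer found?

Cl at 0° is eclipsed. CN at 0° is eclipsed with Cl at 0° (7.5); iPr at 120° is eclipsed with Ph at 120° (15.1); H at 240° is eclipsed with OCH3 at 240° (5.6). Total 28.2 kJ/mol.
Cl at 60° is staggered. CN at 0° is gauche with Cl at 60° (2.3); CN at 0° is gauche with OCH3 at 300° (1.8); iPr at 120° is gauche with Cl at 60° (4.2); iPr at 120° is gauche with Ph at 180° (4.7). Total 13.0 kJ/mol.
Cl at 120° is eclipsed. CN at 0° is eclipsed with OCH3 at 0° (7.0); iPr at 120° is eclipsed with Cl at 120° (14.2); H at 240° is eclipsed with Ph at 240° (8.1). Total 29.3 kJ/mol.
Cl at 180° is staggered. CN at 0° is gauche with Ph at 300° (3.1); CN at 0° is gauche with OCH3 at 60° (1.8); iPr at 120° is gauche with Cl at 180° (4.2); iPr at 120° is gauche with OCH3 at 60° (3.4). Total 12.5 kJ/mol.
Cl at 240° is eclipsed. CN at 0° is eclipsed with Ph at 0° (8.9); iPr at 120° is eclipsed with OCH3 at 120° (12.6); H at 240° is eclipsed with Cl at 240° (6.1). Total 27.6 kJ/mol.
Cl at 300° is staggered. CN at 0° is gauche with Cl at 300° (2.3); CN at 0° is gauche with Ph at 60° (3.1); iPr at 120° is gauche with Ph at 60° (4.7); iPr at 120° is gauche with OCH3 at 180° (3.4). Total 13.5 kJ/mol.
The maximum (29.3 kJ/mol) occurs with Cl at 120°.

120°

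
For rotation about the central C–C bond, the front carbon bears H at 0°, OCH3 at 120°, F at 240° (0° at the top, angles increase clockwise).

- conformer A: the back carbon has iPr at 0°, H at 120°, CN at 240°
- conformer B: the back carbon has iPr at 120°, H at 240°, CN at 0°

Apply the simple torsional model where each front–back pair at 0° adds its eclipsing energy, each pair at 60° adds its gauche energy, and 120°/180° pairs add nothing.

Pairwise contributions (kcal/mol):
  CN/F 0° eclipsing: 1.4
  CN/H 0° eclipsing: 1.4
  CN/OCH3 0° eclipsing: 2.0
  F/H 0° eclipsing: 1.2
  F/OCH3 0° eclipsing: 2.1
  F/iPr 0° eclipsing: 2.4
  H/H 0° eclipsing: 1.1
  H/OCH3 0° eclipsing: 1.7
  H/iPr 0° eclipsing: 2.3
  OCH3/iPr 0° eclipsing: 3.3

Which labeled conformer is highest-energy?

A (eclipsed): H–iPr eclipsed, OCH3–H eclipsed, F–CN eclipsed; 2.3 + 1.7 + 1.4 = 5.4 kcal/mol.
B (eclipsed): H–CN eclipsed, OCH3–iPr eclipsed, F–H eclipsed; 1.4 + 3.3 + 1.2 = 5.9 kcal/mol.
B has the highest total (5.9 kcal/mol).

B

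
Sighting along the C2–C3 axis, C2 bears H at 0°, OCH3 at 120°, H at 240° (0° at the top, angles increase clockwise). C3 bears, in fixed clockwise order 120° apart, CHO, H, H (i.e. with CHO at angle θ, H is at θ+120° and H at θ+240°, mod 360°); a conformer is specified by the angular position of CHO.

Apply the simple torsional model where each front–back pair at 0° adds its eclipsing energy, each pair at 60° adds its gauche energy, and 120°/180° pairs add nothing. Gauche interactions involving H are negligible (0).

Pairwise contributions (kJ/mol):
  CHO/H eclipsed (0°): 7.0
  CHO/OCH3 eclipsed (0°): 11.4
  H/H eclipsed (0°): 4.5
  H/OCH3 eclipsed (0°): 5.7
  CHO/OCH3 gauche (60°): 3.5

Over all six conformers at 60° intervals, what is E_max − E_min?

CHO at 0° (eclipsed): H(0°)/CHO(0°) eclipsed 7.0; OCH3(120°)/H(120°) eclipsed 5.7; H(240°)/H(240°) eclipsed 4.5 → 17.2 kJ/mol.
CHO at 60° (staggered): OCH3(120°)/CHO(60°) gauche 3.5 → 3.5 kJ/mol.
CHO at 120° (eclipsed): H(0°)/H(0°) eclipsed 4.5; OCH3(120°)/CHO(120°) eclipsed 11.4; H(240°)/H(240°) eclipsed 4.5 → 20.4 kJ/mol.
CHO at 180° (staggered): OCH3(120°)/CHO(180°) gauche 3.5 → 3.5 kJ/mol.
CHO at 240° (eclipsed): H(0°)/H(0°) eclipsed 4.5; OCH3(120°)/H(120°) eclipsed 5.7; H(240°)/CHO(240°) eclipsed 7.0 → 17.2 kJ/mol.
CHO at 300° (staggered): no non-H gauche contacts → 0.0 kJ/mol.
Max at 120° (20.4 kJ/mol), min at 300° (0.0 kJ/mol); barrier = 20.4 kJ/mol.

20.4 kJ/mol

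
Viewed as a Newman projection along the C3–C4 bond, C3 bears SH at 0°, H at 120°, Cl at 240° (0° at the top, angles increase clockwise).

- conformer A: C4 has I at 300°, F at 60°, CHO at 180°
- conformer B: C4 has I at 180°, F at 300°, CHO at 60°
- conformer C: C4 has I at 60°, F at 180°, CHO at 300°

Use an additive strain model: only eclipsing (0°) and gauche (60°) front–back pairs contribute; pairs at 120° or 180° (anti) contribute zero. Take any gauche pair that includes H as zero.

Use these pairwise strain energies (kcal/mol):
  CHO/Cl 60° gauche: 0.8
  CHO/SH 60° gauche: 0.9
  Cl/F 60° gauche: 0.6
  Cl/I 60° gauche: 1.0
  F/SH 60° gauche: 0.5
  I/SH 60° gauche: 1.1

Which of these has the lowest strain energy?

B

A (staggered): SH(0°)/I(300°) gauche 1.1; SH(0°)/F(60°) gauche 0.5; Cl(240°)/I(300°) gauche 1.0; Cl(240°)/CHO(180°) gauche 0.8 → 3.4 kcal/mol.
B (staggered): SH(0°)/F(300°) gauche 0.5; SH(0°)/CHO(60°) gauche 0.9; Cl(240°)/I(180°) gauche 1.0; Cl(240°)/F(300°) gauche 0.6 → 3.0 kcal/mol.
C (staggered): SH(0°)/I(60°) gauche 1.1; SH(0°)/CHO(300°) gauche 0.9; Cl(240°)/F(180°) gauche 0.6; Cl(240°)/CHO(300°) gauche 0.8 → 3.4 kcal/mol.
B has the lowest total (3.0 kcal/mol).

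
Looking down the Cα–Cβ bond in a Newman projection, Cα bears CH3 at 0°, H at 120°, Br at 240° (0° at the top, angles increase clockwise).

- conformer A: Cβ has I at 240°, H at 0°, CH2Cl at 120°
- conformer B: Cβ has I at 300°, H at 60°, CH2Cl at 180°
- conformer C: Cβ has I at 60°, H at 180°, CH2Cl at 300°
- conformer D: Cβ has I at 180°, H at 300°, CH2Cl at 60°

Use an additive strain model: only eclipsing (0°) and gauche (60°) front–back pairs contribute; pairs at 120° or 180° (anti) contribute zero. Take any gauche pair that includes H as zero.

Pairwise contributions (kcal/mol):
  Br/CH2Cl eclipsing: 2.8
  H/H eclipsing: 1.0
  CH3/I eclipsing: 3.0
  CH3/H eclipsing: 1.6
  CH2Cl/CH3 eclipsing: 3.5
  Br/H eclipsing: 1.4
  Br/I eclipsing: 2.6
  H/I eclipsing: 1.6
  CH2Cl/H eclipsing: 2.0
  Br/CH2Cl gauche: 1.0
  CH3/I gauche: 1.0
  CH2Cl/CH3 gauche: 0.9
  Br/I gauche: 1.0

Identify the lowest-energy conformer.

D

A is eclipsed. CH3 at 0° is eclipsed with H at 0° (1.6); H at 120° is eclipsed with CH2Cl at 120° (2.0); Br at 240° is eclipsed with I at 240° (2.6). Total 6.2 kcal/mol.
B is staggered. CH3 at 0° is gauche with I at 300° (1.0); Br at 240° is gauche with I at 300° (1.0); Br at 240° is gauche with CH2Cl at 180° (1.0). Total 3.0 kcal/mol.
C is staggered. CH3 at 0° is gauche with I at 60° (1.0); CH3 at 0° is gauche with CH2Cl at 300° (0.9); Br at 240° is gauche with CH2Cl at 300° (1.0). Total 2.9 kcal/mol.
D is staggered. CH3 at 0° is gauche with CH2Cl at 60° (0.9); Br at 240° is gauche with I at 180° (1.0). Total 1.9 kcal/mol.
D has the lowest total (1.9 kcal/mol).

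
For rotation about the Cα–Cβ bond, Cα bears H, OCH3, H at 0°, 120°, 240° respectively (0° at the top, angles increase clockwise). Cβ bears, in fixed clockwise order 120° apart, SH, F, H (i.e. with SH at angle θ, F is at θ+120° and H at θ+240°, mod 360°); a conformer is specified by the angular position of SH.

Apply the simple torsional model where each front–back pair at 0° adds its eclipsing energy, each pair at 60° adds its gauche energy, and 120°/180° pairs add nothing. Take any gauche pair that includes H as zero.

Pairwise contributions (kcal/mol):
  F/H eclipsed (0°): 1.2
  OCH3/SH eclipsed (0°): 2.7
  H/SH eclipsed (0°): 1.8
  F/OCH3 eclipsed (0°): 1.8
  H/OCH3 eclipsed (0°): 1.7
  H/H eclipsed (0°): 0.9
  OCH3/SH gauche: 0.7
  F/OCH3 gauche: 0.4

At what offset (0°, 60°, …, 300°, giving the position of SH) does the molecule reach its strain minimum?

300°

SH at 0° (eclipsed): H(0°)/SH(0°) eclipsed 1.8; OCH3(120°)/F(120°) eclipsed 1.8; H(240°)/H(240°) eclipsed 0.9 → 4.5 kcal/mol.
SH at 60° (staggered): OCH3(120°)/SH(60°) gauche 0.7; OCH3(120°)/F(180°) gauche 0.4 → 1.1 kcal/mol.
SH at 120° (eclipsed): H(0°)/H(0°) eclipsed 0.9; OCH3(120°)/SH(120°) eclipsed 2.7; H(240°)/F(240°) eclipsed 1.2 → 4.8 kcal/mol.
SH at 180° (staggered): OCH3(120°)/SH(180°) gauche 0.7 → 0.7 kcal/mol.
SH at 240° (eclipsed): H(0°)/F(0°) eclipsed 1.2; OCH3(120°)/H(120°) eclipsed 1.7; H(240°)/SH(240°) eclipsed 1.8 → 4.7 kcal/mol.
SH at 300° (staggered): OCH3(120°)/F(60°) gauche 0.4 → 0.4 kcal/mol.
The minimum (0.4 kcal/mol) occurs with SH at 300°.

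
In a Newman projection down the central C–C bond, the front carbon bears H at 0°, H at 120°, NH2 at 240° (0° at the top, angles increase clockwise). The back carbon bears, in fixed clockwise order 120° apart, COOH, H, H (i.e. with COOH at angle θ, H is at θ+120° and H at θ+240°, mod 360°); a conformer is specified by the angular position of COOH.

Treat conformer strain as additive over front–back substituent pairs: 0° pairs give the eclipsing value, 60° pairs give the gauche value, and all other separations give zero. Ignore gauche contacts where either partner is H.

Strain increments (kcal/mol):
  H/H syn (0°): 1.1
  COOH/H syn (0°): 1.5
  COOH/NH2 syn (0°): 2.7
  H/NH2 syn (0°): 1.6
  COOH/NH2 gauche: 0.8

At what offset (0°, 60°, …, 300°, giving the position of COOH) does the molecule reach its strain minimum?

60°

COOH at 0° (eclipsed): H–COOH eclipsed, H–H eclipsed, NH2–H eclipsed; 1.5 + 1.1 + 1.6 = 4.2 kcal/mol.
COOH at 60° (staggered): no non-H gauche contacts → 0.0 kcal/mol.
COOH at 120° (eclipsed): H–H eclipsed, H–COOH eclipsed, NH2–H eclipsed; 1.1 + 1.5 + 1.6 = 4.2 kcal/mol.
COOH at 180° (staggered): NH2–COOH gauche; 0.8 = 0.8 kcal/mol.
COOH at 240° (eclipsed): H–H eclipsed, H–H eclipsed, NH2–COOH eclipsed; 1.1 + 1.1 + 2.7 = 4.9 kcal/mol.
COOH at 300° (staggered): NH2–COOH gauche; 0.8 = 0.8 kcal/mol.
The minimum (0.0 kcal/mol) occurs with COOH at 60°.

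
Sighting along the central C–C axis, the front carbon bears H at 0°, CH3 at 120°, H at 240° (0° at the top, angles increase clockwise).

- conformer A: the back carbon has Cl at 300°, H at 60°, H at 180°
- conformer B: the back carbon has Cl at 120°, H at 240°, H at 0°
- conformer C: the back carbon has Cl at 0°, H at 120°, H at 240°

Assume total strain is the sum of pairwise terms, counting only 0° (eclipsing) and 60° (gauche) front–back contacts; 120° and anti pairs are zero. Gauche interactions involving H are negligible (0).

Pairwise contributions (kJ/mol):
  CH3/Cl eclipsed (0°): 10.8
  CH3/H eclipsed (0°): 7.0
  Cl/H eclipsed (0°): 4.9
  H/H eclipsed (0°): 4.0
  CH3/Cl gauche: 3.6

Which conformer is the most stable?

A (staggered): no non-H gauche contacts → 0.0 kJ/mol.
B (eclipsed): H(0°)/H(0°) eclipsed 4.0; CH3(120°)/Cl(120°) eclipsed 10.8; H(240°)/H(240°) eclipsed 4.0 → 18.8 kJ/mol.
C (eclipsed): H(0°)/Cl(0°) eclipsed 4.9; CH3(120°)/H(120°) eclipsed 7.0; H(240°)/H(240°) eclipsed 4.0 → 15.9 kJ/mol.
A has the lowest total (0.0 kJ/mol).

A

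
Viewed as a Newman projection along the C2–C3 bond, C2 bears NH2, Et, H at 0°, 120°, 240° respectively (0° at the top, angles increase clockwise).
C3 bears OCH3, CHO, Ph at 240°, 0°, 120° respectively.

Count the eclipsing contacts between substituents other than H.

2

Non-H eclipsing pairs: NH2(0°)/CHO(0°); Et(120°)/Ph(120°) — 2 interactions.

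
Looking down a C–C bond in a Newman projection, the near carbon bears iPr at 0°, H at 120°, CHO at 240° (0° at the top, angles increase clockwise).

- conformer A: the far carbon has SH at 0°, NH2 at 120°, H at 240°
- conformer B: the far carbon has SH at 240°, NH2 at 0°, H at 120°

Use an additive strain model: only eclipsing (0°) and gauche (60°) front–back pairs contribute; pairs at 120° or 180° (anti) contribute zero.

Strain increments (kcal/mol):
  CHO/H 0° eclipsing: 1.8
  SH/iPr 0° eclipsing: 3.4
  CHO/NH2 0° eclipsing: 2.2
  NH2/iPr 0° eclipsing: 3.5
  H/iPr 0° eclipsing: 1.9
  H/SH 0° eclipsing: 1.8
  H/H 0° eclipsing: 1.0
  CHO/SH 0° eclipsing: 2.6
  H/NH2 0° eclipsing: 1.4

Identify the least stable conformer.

B

A (eclipsed): iPr(0°)/SH(0°) eclipsed 3.4; H(120°)/NH2(120°) eclipsed 1.4; CHO(240°)/H(240°) eclipsed 1.8 → 6.6 kcal/mol.
B (eclipsed): iPr(0°)/NH2(0°) eclipsed 3.5; H(120°)/H(120°) eclipsed 1.0; CHO(240°)/SH(240°) eclipsed 2.6 → 7.1 kcal/mol.
B has the highest total (7.1 kcal/mol).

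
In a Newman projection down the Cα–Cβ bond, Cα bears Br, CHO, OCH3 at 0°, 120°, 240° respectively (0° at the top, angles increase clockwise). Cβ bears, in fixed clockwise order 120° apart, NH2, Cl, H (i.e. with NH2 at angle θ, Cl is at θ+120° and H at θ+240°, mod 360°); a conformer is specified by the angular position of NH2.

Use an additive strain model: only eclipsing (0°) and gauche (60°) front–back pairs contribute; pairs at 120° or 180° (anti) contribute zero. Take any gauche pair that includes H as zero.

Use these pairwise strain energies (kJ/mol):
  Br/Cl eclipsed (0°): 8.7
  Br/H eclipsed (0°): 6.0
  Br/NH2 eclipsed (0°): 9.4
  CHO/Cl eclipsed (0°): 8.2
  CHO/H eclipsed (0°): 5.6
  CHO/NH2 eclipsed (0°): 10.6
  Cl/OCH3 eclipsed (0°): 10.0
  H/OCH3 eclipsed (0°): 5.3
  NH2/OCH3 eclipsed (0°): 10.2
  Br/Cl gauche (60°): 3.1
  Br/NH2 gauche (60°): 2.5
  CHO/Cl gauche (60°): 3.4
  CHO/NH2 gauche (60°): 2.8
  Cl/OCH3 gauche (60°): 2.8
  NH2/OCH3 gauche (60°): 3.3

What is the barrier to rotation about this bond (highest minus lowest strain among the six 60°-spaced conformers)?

NH2 at 0° is eclipsed. Br at 0° is eclipsed with NH2 at 0° (9.4); CHO at 120° is eclipsed with Cl at 120° (8.2); OCH3 at 240° is eclipsed with H at 240° (5.3). Total 22.9 kJ/mol.
NH2 at 60° is staggered. Br at 0° is gauche with NH2 at 60° (2.5); CHO at 120° is gauche with NH2 at 60° (2.8); CHO at 120° is gauche with Cl at 180° (3.4); OCH3 at 240° is gauche with Cl at 180° (2.8). Total 11.5 kJ/mol.
NH2 at 120° is eclipsed. Br at 0° is eclipsed with H at 0° (6.0); CHO at 120° is eclipsed with NH2 at 120° (10.6); OCH3 at 240° is eclipsed with Cl at 240° (10.0). Total 26.6 kJ/mol.
NH2 at 180° is staggered. Br at 0° is gauche with Cl at 300° (3.1); CHO at 120° is gauche with NH2 at 180° (2.8); OCH3 at 240° is gauche with NH2 at 180° (3.3); OCH3 at 240° is gauche with Cl at 300° (2.8). Total 12.0 kJ/mol.
NH2 at 240° is eclipsed. Br at 0° is eclipsed with Cl at 0° (8.7); CHO at 120° is eclipsed with H at 120° (5.6); OCH3 at 240° is eclipsed with NH2 at 240° (10.2). Total 24.5 kJ/mol.
NH2 at 300° is staggered. Br at 0° is gauche with NH2 at 300° (2.5); Br at 0° is gauche with Cl at 60° (3.1); CHO at 120° is gauche with Cl at 60° (3.4); OCH3 at 240° is gauche with NH2 at 300° (3.3). Total 12.3 kJ/mol.
Max at 120° (26.6 kJ/mol), min at 60° (11.5 kJ/mol); barrier = 15.1 kJ/mol.

15.1 kJ/mol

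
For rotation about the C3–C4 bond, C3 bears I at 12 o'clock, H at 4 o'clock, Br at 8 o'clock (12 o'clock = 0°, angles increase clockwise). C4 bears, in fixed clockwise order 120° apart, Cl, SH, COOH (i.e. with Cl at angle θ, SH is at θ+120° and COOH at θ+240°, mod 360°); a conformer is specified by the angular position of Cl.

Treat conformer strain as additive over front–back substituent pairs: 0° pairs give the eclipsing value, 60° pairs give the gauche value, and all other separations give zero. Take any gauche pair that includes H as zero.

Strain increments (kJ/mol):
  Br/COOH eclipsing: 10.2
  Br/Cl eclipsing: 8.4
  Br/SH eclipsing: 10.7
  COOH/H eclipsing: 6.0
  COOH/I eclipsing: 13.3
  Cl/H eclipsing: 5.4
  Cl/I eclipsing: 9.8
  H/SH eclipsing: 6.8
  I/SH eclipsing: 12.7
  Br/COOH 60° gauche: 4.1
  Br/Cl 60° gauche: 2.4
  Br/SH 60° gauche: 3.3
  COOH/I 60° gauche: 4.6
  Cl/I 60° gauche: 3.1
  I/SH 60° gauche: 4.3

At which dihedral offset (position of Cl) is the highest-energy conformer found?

Cl at 0° (eclipsed): I–Cl eclipsed, H–SH eclipsed, Br–COOH eclipsed; 9.8 + 6.8 + 10.2 = 26.8 kJ/mol.
Cl at 60° (staggered): I–Cl gauche, I–COOH gauche, Br–SH gauche, Br–COOH gauche; 3.1 + 4.6 + 3.3 + 4.1 = 15.1 kJ/mol.
Cl at 120° (eclipsed): I–COOH eclipsed, H–Cl eclipsed, Br–SH eclipsed; 13.3 + 5.4 + 10.7 = 29.4 kJ/mol.
Cl at 180° (staggered): I–SH gauche, I–COOH gauche, Br–Cl gauche, Br–SH gauche; 4.3 + 4.6 + 2.4 + 3.3 = 14.6 kJ/mol.
Cl at 240° (eclipsed): I–SH eclipsed, H–COOH eclipsed, Br–Cl eclipsed; 12.7 + 6.0 + 8.4 = 27.1 kJ/mol.
Cl at 300° (staggered): I–Cl gauche, I–SH gauche, Br–Cl gauche, Br–COOH gauche; 3.1 + 4.3 + 2.4 + 4.1 = 13.9 kJ/mol.
The maximum (29.4 kJ/mol) occurs with Cl at 120°.

120°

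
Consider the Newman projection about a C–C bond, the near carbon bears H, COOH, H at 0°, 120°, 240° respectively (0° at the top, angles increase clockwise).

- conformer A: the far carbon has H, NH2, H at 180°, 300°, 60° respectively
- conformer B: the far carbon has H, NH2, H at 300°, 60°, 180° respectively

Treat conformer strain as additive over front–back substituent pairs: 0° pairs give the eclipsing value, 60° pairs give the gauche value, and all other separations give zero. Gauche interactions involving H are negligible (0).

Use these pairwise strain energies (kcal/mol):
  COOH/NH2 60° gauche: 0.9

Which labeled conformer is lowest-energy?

A (staggered): no non-H gauche contacts → 0.0 kcal/mol.
B (staggered): COOH(120°)/NH2(60°) gauche 0.9 → 0.9 kcal/mol.
A has the lowest total (0.0 kcal/mol).

A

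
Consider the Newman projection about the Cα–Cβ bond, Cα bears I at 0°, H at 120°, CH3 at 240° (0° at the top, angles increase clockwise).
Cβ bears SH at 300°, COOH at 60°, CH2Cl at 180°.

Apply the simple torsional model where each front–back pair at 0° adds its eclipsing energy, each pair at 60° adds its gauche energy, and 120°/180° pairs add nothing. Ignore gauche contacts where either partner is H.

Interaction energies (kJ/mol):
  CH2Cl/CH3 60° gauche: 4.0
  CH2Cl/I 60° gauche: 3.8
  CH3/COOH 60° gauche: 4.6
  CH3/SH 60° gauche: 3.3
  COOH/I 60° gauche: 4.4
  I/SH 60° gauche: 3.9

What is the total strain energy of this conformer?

This conformer is staggered. I at 0° is gauche with SH at 300° (3.9); I at 0° is gauche with COOH at 60° (4.4); CH3 at 240° is gauche with SH at 300° (3.3); CH3 at 240° is gauche with CH2Cl at 180° (4.0). Total 15.6 kJ/mol.

15.6 kJ/mol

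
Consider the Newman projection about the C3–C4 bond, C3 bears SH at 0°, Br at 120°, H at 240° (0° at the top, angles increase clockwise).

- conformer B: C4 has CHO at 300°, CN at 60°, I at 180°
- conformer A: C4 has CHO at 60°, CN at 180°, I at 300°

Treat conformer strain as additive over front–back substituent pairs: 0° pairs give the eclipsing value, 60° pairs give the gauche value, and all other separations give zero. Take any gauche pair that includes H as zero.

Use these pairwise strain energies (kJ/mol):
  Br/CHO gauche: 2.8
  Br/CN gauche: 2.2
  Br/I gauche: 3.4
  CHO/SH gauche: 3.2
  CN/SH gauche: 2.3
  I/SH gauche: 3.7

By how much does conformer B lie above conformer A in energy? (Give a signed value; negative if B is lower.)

B (staggered): SH–CHO gauche, SH–CN gauche, Br–CN gauche, Br–I gauche; 3.2 + 2.3 + 2.2 + 3.4 = 11.1 kJ/mol.
A (staggered): SH–CHO gauche, SH–I gauche, Br–CHO gauche, Br–CN gauche; 3.2 + 3.7 + 2.8 + 2.2 = 11.9 kJ/mol.
E(B) − E(A) = 11.1 − 11.9 = -0.8 kJ/mol.

-0.8 kJ/mol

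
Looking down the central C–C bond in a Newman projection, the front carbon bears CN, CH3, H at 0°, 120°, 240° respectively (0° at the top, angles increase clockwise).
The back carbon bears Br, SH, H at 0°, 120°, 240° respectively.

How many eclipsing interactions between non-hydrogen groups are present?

Non-H eclipsing pairs: CN(0°)/Br(0°); CH3(120°)/SH(120°) — 2 interactions.

2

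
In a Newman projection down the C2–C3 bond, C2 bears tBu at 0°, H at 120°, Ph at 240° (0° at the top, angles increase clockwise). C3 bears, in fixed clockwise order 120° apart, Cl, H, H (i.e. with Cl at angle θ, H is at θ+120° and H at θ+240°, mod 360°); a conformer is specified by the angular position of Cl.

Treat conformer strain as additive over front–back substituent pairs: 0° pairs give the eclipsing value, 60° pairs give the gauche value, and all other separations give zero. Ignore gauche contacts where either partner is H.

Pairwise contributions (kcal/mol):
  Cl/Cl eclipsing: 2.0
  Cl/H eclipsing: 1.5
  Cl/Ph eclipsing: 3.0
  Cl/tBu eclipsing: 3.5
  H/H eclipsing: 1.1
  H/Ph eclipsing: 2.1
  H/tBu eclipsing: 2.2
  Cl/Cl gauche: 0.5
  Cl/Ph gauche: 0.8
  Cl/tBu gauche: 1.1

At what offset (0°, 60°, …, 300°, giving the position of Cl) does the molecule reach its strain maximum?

Cl at 0° is eclipsed. tBu at 0° is eclipsed with Cl at 0° (3.5); H at 120° is eclipsed with H at 120° (1.1); Ph at 240° is eclipsed with H at 240° (2.1). Total 6.7 kcal/mol.
Cl at 60° is staggered. tBu at 0° is gauche with Cl at 60° (1.1). Total 1.1 kcal/mol.
Cl at 120° is eclipsed. tBu at 0° is eclipsed with H at 0° (2.2); H at 120° is eclipsed with Cl at 120° (1.5); Ph at 240° is eclipsed with H at 240° (2.1). Total 5.8 kcal/mol.
Cl at 180° is staggered. Ph at 240° is gauche with Cl at 180° (0.8). Total 0.8 kcal/mol.
Cl at 240° is eclipsed. tBu at 0° is eclipsed with H at 0° (2.2); H at 120° is eclipsed with H at 120° (1.1); Ph at 240° is eclipsed with Cl at 240° (3.0). Total 6.3 kcal/mol.
Cl at 300° is staggered. tBu at 0° is gauche with Cl at 300° (1.1); Ph at 240° is gauche with Cl at 300° (0.8). Total 1.9 kcal/mol.
The maximum (6.7 kcal/mol) occurs with Cl at 0°.

0°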